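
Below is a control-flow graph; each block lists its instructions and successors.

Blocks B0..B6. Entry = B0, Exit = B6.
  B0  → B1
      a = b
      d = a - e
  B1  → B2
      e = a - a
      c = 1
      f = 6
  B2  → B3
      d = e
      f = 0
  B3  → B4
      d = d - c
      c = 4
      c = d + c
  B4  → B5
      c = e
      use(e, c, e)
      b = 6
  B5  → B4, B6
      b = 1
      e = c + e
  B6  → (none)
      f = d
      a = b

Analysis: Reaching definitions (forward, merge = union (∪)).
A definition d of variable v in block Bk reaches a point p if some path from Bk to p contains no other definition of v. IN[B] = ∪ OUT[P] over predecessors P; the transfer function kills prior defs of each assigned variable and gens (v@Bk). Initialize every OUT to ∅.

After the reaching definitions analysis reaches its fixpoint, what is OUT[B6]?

Answer: {a@B6, b@B5, c@B4, d@B3, e@B5, f@B6}

Derivation:
Per-block solution:
  B0:   IN={}   OUT={a@B0, d@B0}
  B1:   IN={a@B0, d@B0}   OUT={a@B0, c@B1, d@B0, e@B1, f@B1}
  B2:   IN={a@B0, c@B1, d@B0, e@B1, f@B1}   OUT={a@B0, c@B1, d@B2, e@B1, f@B2}
  B3:   IN={a@B0, c@B1, d@B2, e@B1, f@B2}   OUT={a@B0, c@B3, d@B3, e@B1, f@B2}
  B4:   IN={a@B0, b@B5, c@B3, c@B4, d@B3, e@B1, e@B5, f@B2}   OUT={a@B0, b@B4, c@B4, d@B3, e@B1, e@B5, f@B2}
  B5:   IN={a@B0, b@B4, c@B4, d@B3, e@B1, e@B5, f@B2}   OUT={a@B0, b@B5, c@B4, d@B3, e@B5, f@B2}
  B6:   IN={a@B0, b@B5, c@B4, d@B3, e@B5, f@B2}   OUT={a@B6, b@B5, c@B4, d@B3, e@B5, f@B6}

Merge at B6: IN[B6] = OUT[B5] = {a@B0, b@B5, c@B4, d@B3, e@B5, f@B2}
Applying B6's transfer function to that IN value gives OUT[B6] (row B6 above).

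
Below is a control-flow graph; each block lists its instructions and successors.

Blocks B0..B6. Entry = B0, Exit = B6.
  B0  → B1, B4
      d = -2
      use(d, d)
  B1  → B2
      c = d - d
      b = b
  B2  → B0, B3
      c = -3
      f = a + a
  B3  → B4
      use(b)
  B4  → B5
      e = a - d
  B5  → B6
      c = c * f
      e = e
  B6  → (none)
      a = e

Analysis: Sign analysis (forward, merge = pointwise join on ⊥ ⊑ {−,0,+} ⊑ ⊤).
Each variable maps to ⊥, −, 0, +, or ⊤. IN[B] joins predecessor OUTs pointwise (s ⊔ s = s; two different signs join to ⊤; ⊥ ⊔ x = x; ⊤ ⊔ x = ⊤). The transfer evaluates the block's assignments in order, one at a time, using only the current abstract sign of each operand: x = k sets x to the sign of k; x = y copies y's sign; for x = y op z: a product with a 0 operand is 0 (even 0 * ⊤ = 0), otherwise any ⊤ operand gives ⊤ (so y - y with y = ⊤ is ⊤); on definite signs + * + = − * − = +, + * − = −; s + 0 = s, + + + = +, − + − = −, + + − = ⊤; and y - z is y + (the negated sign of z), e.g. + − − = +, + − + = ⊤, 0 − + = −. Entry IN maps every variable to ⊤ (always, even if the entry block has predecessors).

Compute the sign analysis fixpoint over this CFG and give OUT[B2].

Per-block solution:
  B0: | IN=(all ⊤) | OUT={d:-; rest ⊤}
  B1: | IN={d:-; rest ⊤} | OUT={d:-; rest ⊤}
  B2: | IN={d:-; rest ⊤} | OUT={c:-, d:-; rest ⊤}
  B3: | IN={c:-, d:-; rest ⊤} | OUT={c:-, d:-; rest ⊤}
  B4: | IN={d:-; rest ⊤} | OUT={d:-; rest ⊤}
  B5: | IN={d:-; rest ⊤} | OUT={d:-; rest ⊤}
  B6: | IN={d:-; rest ⊤} | OUT={d:-; rest ⊤}

Merge at B2: IN[B2] = OUT[B1] = {a: ⊤, b: ⊤, c: ⊤, d: -, e: ⊤, f: ⊤}
Applying B2's transfer function to that IN value gives OUT[B2] (row B2 above).

Answer: {a: ⊤, b: ⊤, c: -, d: -, e: ⊤, f: ⊤}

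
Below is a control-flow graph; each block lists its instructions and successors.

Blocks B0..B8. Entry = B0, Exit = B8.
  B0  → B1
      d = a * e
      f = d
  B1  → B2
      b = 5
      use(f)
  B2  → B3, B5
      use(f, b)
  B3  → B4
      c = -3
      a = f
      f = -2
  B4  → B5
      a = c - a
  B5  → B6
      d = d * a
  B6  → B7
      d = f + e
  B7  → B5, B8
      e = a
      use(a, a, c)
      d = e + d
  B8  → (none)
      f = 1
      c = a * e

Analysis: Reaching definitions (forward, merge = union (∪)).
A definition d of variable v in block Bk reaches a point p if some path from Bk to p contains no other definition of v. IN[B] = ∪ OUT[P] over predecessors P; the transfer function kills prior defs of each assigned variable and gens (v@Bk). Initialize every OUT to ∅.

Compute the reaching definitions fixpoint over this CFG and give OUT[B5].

Fixpoint table:
  B0:   IN={}   OUT={d@B0, f@B0}
  B1:   IN={d@B0, f@B0}   OUT={b@B1, d@B0, f@B0}
  B2:   IN={b@B1, d@B0, f@B0}   OUT={b@B1, d@B0, f@B0}
  B3:   IN={b@B1, d@B0, f@B0}   OUT={a@B3, b@B1, c@B3, d@B0, f@B3}
  B4:   IN={a@B3, b@B1, c@B3, d@B0, f@B3}   OUT={a@B4, b@B1, c@B3, d@B0, f@B3}
  B5:   IN={a@B4, b@B1, c@B3, d@B0, d@B7, e@B7, f@B0, f@B3}   OUT={a@B4, b@B1, c@B3, d@B5, e@B7, f@B0, f@B3}
  B6:   IN={a@B4, b@B1, c@B3, d@B5, e@B7, f@B0, f@B3}   OUT={a@B4, b@B1, c@B3, d@B6, e@B7, f@B0, f@B3}
  B7:   IN={a@B4, b@B1, c@B3, d@B6, e@B7, f@B0, f@B3}   OUT={a@B4, b@B1, c@B3, d@B7, e@B7, f@B0, f@B3}
  B8:   IN={a@B4, b@B1, c@B3, d@B7, e@B7, f@B0, f@B3}   OUT={a@B4, b@B1, c@B8, d@B7, e@B7, f@B8}

Merge at B5: IN[B5] = OUT[B2] ⊔ OUT[B4] ⊔ OUT[B7] = {a@B4, b@B1, c@B3, d@B0, d@B7, e@B7, f@B0, f@B3}
Applying B5's transfer function to that IN value gives OUT[B5] (row B5 above).

Answer: {a@B4, b@B1, c@B3, d@B5, e@B7, f@B0, f@B3}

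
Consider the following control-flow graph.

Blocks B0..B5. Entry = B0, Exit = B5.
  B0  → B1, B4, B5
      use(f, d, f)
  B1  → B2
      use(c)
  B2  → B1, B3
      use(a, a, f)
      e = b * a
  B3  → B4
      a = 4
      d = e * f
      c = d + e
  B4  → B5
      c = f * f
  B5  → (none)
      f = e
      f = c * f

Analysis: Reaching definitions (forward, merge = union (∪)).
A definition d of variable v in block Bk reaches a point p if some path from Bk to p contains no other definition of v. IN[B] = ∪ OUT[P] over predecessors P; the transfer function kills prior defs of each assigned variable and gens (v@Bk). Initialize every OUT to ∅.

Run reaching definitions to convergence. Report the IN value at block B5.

Fixpoint table:
  B0:   IN={}   OUT={}
  B1:   IN={e@B2}   OUT={e@B2}
  B2:   IN={e@B2}   OUT={e@B2}
  B3:   IN={e@B2}   OUT={a@B3, c@B3, d@B3, e@B2}
  B4:   IN={a@B3, c@B3, d@B3, e@B2}   OUT={a@B3, c@B4, d@B3, e@B2}
  B5:   IN={a@B3, c@B4, d@B3, e@B2}   OUT={a@B3, c@B4, d@B3, e@B2, f@B5}

Merge at B5: IN[B5] = OUT[B0] ⊔ OUT[B4] = {a@B3, c@B4, d@B3, e@B2}

Answer: {a@B3, c@B4, d@B3, e@B2}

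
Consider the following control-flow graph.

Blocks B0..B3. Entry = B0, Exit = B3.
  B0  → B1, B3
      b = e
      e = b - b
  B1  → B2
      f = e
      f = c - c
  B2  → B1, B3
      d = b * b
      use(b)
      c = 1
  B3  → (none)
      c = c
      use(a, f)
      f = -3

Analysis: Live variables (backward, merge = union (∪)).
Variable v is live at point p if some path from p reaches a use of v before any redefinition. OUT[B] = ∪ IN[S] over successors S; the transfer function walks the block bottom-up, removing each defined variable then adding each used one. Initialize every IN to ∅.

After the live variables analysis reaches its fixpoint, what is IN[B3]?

Answer: {a, c, f}

Trace:
Per-block solution:
  B0:   IN={a, c, e, f}   OUT={a, b, c, e, f}
  B1:   IN={a, b, c, e}   OUT={a, b, e, f}
  B2:   IN={a, b, e, f}   OUT={a, b, c, e, f}
  B3:   IN={a, c, f}   OUT={}

B3 is the boundary node: OUT[B3] = {}
Applying B3's transfer function to that OUT value gives IN[B3] (row B3 above).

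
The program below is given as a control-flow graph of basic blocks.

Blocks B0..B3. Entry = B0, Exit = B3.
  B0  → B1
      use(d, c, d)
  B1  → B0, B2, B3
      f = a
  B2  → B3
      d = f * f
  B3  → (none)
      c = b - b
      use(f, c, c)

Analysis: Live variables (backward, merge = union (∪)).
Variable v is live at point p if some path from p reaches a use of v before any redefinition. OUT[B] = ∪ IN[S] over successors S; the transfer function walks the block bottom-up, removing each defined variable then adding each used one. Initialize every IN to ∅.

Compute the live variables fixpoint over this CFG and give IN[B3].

Answer: {b, f}

Working:
Converged values:
  B0: | IN={a, b, c, d} | OUT={a, b, c, d}
  B1: | IN={a, b, c, d} | OUT={a, b, c, d, f}
  B2: | IN={b, f} | OUT={b, f}
  B3: | IN={b, f} | OUT={}

B3 is the boundary node: OUT[B3] = {}
Applying B3's transfer function to that OUT value gives IN[B3] (row B3 above).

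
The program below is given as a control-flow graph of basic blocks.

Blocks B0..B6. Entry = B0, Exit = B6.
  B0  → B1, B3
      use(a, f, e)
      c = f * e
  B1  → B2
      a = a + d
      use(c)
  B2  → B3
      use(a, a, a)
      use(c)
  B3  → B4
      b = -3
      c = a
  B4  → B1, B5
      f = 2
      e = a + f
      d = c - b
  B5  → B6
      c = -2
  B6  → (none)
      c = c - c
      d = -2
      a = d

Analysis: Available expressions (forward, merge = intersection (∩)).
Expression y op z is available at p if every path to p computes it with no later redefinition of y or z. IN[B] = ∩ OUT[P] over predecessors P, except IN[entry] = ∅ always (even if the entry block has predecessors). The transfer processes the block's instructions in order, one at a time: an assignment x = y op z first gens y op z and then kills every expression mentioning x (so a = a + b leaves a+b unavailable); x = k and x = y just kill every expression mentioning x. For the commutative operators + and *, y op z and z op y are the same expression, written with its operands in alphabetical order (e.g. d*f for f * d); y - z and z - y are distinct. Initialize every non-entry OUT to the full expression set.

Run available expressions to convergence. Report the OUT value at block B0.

Answer: {e*f}

Working:
Per-block solution:
  B0: | IN={} | OUT={e*f}
  B1: | IN={} | OUT={}
  B2: | IN={} | OUT={}
  B3: | IN={} | OUT={}
  B4: | IN={} | OUT={a+f, c-b}
  B5: | IN={a+f, c-b} | OUT={a+f}
  B6: | IN={a+f} | OUT={}

B0 is the boundary node: IN[B0] = {}
Applying B0's transfer function to that IN value gives OUT[B0] (row B0 above).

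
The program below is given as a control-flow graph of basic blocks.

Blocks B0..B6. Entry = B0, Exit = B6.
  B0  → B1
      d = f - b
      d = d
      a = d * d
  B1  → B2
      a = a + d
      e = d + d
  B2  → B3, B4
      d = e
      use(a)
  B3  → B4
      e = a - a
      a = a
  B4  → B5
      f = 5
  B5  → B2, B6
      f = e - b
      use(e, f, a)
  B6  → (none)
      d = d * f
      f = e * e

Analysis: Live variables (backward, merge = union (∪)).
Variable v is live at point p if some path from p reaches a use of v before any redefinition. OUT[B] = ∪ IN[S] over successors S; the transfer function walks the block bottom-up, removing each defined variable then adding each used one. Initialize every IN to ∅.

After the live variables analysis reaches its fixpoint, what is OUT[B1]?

Fixpoint table:
  B0:  IN={b, f}  OUT={a, b, d}
  B1:  IN={a, b, d}  OUT={a, b, e}
  B2:  IN={a, b, e}  OUT={a, b, d, e}
  B3:  IN={a, b, d}  OUT={a, b, d, e}
  B4:  IN={a, b, d, e}  OUT={a, b, d, e}
  B5:  IN={a, b, d, e}  OUT={a, b, d, e, f}
  B6:  IN={d, e, f}  OUT={}

Merge at B1: OUT[B1] = IN[B2] = {a, b, e}

Answer: {a, b, e}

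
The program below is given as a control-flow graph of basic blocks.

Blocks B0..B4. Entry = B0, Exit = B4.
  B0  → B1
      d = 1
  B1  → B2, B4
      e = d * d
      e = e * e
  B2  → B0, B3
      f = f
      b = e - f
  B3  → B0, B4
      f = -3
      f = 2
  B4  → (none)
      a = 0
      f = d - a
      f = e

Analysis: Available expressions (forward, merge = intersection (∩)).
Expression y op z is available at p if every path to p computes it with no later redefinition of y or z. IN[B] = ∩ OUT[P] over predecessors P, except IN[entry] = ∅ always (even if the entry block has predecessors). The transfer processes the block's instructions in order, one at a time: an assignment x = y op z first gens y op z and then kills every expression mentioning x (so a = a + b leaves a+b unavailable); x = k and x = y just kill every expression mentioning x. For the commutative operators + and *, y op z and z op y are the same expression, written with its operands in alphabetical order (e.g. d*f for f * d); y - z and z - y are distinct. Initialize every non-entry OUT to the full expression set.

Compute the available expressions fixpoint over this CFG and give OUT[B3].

Converged values:
  B0:   IN={}   OUT={}
  B1:   IN={}   OUT={d*d}
  B2:   IN={d*d}   OUT={d*d, e-f}
  B3:   IN={d*d, e-f}   OUT={d*d}
  B4:   IN={d*d}   OUT={d*d, d-a}

Merge at B3: IN[B3] = OUT[B2] = {d*d, e-f}
Applying B3's transfer function to that IN value gives OUT[B3] (row B3 above).

Answer: {d*d}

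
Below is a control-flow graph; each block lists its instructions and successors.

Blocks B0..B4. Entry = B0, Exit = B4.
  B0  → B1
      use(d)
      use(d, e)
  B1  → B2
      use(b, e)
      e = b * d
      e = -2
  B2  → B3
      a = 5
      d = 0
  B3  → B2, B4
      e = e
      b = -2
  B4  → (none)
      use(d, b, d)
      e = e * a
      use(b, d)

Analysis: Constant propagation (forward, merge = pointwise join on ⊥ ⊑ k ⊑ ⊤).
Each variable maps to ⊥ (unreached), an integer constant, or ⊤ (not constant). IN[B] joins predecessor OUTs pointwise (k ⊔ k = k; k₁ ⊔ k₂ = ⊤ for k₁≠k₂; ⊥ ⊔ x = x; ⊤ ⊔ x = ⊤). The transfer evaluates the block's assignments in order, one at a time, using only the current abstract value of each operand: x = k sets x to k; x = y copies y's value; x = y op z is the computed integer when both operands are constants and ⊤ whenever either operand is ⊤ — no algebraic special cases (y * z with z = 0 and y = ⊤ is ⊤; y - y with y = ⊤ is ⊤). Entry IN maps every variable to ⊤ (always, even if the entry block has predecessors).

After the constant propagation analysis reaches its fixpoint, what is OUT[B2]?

Per-block solution:
  B0:  IN=(all ⊤)  OUT=(all ⊤)
  B1:  IN=(all ⊤)  OUT={e:-2; rest ⊤}
  B2:  IN={e:-2; rest ⊤}  OUT={a:5, d:0, e:-2; rest ⊤}
  B3:  IN={a:5, d:0, e:-2; rest ⊤}  OUT={a:5, b:-2, d:0, e:-2; rest ⊤}
  B4:  IN={a:5, b:-2, d:0, e:-2; rest ⊤}  OUT={a:5, b:-2, d:0, e:-10; rest ⊤}

Merge at B2: IN[B2] = OUT[B1] ⊔ OUT[B3] = {a: ⊤, b: ⊤, c: ⊤, d: ⊤, e: -2, f: ⊤}
Applying B2's transfer function to that IN value gives OUT[B2] (row B2 above).

Answer: {a: 5, b: ⊤, c: ⊤, d: 0, e: -2, f: ⊤}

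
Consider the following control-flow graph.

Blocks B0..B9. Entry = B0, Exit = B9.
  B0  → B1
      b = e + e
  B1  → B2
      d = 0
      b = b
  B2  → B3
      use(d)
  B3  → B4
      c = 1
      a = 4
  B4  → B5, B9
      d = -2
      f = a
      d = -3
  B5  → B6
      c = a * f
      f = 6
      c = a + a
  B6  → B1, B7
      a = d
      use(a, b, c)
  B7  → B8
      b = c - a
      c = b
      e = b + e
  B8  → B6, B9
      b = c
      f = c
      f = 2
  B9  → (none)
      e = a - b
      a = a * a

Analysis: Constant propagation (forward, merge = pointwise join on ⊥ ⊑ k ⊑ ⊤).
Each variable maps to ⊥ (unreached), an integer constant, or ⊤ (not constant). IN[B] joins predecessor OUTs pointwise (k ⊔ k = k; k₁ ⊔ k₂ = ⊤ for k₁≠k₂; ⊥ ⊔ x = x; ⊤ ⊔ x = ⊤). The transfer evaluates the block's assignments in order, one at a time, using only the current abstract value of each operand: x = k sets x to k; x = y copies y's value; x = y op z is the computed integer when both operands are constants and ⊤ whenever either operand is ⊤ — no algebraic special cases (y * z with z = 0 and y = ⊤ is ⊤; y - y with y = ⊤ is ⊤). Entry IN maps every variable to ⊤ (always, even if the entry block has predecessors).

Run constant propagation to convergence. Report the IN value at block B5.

Converged values:
  B0:   IN=(all ⊤)   OUT=(all ⊤)
  B1:   IN=(all ⊤)   OUT={d:0; rest ⊤}
  B2:   IN={d:0; rest ⊤}   OUT={d:0; rest ⊤}
  B3:   IN={d:0; rest ⊤}   OUT={a:4, c:1, d:0; rest ⊤}
  B4:   IN={a:4, c:1, d:0; rest ⊤}   OUT={a:4, c:1, d:-3, f:4; rest ⊤}
  B5:   IN={a:4, c:1, d:-3, f:4; rest ⊤}   OUT={a:4, c:8, d:-3, f:6; rest ⊤}
  B6:   IN={d:-3; rest ⊤}   OUT={a:-3, d:-3; rest ⊤}
  B7:   IN={a:-3, d:-3; rest ⊤}   OUT={a:-3, d:-3; rest ⊤}
  B8:   IN={a:-3, d:-3; rest ⊤}   OUT={a:-3, d:-3, f:2; rest ⊤}
  B9:   IN={d:-3; rest ⊤}   OUT={d:-3; rest ⊤}

Merge at B5: IN[B5] = OUT[B4] = {a: 4, b: ⊤, c: 1, d: -3, e: ⊤, f: 4}

Answer: {a: 4, b: ⊤, c: 1, d: -3, e: ⊤, f: 4}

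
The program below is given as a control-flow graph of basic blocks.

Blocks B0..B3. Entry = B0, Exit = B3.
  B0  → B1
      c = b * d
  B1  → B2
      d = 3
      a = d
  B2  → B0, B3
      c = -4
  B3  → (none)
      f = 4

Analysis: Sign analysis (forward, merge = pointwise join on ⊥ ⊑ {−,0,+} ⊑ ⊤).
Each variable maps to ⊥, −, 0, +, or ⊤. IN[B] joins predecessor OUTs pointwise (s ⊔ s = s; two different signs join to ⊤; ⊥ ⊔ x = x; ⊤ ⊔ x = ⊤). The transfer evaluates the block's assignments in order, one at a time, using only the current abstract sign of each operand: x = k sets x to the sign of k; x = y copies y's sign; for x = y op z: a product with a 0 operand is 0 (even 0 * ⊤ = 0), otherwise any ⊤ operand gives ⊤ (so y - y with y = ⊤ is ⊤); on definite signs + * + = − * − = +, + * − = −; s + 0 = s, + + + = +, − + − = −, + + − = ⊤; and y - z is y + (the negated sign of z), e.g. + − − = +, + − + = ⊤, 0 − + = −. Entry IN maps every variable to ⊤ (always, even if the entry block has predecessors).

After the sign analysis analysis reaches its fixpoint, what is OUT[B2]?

Converged values:
  B0: | IN=(all ⊤) | OUT=(all ⊤)
  B1: | IN=(all ⊤) | OUT={a:+, d:+; rest ⊤}
  B2: | IN={a:+, d:+; rest ⊤} | OUT={a:+, c:-, d:+; rest ⊤}
  B3: | IN={a:+, c:-, d:+; rest ⊤} | OUT={a:+, c:-, d:+, f:+; rest ⊤}

Merge at B2: IN[B2] = OUT[B1] = {a: +, b: ⊤, c: ⊤, d: +, e: ⊤, f: ⊤}
Applying B2's transfer function to that IN value gives OUT[B2] (row B2 above).

Answer: {a: +, b: ⊤, c: -, d: +, e: ⊤, f: ⊤}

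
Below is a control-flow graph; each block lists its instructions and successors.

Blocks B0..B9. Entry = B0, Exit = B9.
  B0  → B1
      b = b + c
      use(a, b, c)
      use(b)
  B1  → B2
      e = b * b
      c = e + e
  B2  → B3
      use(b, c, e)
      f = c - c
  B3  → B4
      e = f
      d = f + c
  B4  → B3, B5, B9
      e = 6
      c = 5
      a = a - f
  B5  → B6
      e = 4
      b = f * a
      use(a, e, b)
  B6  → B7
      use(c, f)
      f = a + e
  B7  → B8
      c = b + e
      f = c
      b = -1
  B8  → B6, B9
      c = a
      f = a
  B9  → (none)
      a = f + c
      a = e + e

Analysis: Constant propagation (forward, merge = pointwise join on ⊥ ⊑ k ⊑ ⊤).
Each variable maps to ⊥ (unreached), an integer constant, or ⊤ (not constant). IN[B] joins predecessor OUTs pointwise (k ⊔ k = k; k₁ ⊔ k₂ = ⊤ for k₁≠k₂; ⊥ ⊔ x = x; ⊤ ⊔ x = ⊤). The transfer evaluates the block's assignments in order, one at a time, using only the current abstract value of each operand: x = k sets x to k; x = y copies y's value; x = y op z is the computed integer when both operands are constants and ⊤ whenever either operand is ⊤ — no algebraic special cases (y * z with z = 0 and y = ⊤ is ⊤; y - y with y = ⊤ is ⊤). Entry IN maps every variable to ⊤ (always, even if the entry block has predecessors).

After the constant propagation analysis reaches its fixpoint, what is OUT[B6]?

Answer: {a: ⊤, b: ⊤, c: ⊤, d: ⊤, e: 4, f: ⊤}

Derivation:
Per-block solution:
  B0:  IN=(all ⊤)  OUT=(all ⊤)
  B1:  IN=(all ⊤)  OUT=(all ⊤)
  B2:  IN=(all ⊤)  OUT=(all ⊤)
  B3:  IN=(all ⊤)  OUT=(all ⊤)
  B4:  IN=(all ⊤)  OUT={c:5, e:6; rest ⊤}
  B5:  IN={c:5, e:6; rest ⊤}  OUT={c:5, e:4; rest ⊤}
  B6:  IN={e:4; rest ⊤}  OUT={e:4; rest ⊤}
  B7:  IN={e:4; rest ⊤}  OUT={b:-1, e:4; rest ⊤}
  B8:  IN={b:-1, e:4; rest ⊤}  OUT={b:-1, e:4; rest ⊤}
  B9:  IN=(all ⊤)  OUT=(all ⊤)

Merge at B6: IN[B6] = OUT[B5] ⊔ OUT[B8] = {a: ⊤, b: ⊤, c: ⊤, d: ⊤, e: 4, f: ⊤}
Applying B6's transfer function to that IN value gives OUT[B6] (row B6 above).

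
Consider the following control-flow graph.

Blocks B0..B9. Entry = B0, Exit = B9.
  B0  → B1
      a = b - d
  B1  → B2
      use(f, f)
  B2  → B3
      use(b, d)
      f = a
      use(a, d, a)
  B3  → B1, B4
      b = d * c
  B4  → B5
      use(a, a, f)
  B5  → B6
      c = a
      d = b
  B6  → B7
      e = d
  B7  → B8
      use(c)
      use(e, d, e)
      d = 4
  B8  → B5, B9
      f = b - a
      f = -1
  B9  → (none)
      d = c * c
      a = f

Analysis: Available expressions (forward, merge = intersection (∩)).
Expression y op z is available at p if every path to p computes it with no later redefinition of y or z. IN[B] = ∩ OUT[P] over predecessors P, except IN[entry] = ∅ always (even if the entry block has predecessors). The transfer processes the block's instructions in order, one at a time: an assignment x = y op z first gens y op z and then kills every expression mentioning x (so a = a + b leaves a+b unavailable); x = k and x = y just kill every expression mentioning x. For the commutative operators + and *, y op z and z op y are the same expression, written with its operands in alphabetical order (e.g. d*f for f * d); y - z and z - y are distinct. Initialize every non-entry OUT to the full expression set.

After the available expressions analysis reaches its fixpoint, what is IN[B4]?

Converged values:
  B0:   IN={}   OUT={b-d}
  B1:   IN={}   OUT={}
  B2:   IN={}   OUT={}
  B3:   IN={}   OUT={c*d}
  B4:   IN={c*d}   OUT={c*d}
  B5:   IN={}   OUT={}
  B6:   IN={}   OUT={}
  B7:   IN={}   OUT={}
  B8:   IN={}   OUT={b-a}
  B9:   IN={b-a}   OUT={c*c}

Merge at B4: IN[B4] = OUT[B3] = {c*d}

Answer: {c*d}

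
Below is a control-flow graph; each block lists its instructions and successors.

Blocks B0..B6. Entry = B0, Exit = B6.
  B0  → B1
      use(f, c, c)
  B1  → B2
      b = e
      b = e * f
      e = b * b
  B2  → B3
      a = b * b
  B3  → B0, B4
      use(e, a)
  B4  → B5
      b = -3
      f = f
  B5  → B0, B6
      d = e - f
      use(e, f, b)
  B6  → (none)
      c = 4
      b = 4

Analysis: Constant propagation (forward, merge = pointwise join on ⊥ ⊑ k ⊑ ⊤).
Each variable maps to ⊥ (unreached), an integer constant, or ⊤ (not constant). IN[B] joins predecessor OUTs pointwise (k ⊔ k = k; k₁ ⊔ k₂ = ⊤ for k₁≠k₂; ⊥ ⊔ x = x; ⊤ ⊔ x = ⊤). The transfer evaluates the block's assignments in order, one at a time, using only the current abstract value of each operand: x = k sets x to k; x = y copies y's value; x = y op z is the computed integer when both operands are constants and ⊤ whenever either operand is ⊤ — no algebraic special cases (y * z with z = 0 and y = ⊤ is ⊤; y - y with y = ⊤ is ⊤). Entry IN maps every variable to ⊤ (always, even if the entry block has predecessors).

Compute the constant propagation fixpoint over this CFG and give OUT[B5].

Answer: {a: ⊤, b: -3, c: ⊤, d: ⊤, e: ⊤, f: ⊤}

Working:
Per-block solution:
  B0:  IN=(all ⊤)  OUT=(all ⊤)
  B1:  IN=(all ⊤)  OUT=(all ⊤)
  B2:  IN=(all ⊤)  OUT=(all ⊤)
  B3:  IN=(all ⊤)  OUT=(all ⊤)
  B4:  IN=(all ⊤)  OUT={b:-3; rest ⊤}
  B5:  IN={b:-3; rest ⊤}  OUT={b:-3; rest ⊤}
  B6:  IN={b:-3; rest ⊤}  OUT={b:4, c:4; rest ⊤}

Merge at B5: IN[B5] = OUT[B4] = {a: ⊤, b: -3, c: ⊤, d: ⊤, e: ⊤, f: ⊤}
Applying B5's transfer function to that IN value gives OUT[B5] (row B5 above).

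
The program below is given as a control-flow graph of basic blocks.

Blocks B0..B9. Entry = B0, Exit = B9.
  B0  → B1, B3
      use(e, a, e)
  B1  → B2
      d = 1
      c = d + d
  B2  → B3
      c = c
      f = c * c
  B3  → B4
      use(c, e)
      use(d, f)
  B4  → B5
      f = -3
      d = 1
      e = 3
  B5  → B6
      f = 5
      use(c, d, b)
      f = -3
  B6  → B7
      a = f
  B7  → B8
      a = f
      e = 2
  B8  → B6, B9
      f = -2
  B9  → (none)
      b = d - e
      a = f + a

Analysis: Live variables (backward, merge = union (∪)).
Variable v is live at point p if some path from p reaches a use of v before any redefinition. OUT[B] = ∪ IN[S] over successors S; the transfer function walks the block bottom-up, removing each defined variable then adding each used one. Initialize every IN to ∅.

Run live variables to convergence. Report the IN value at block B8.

Fixpoint table:
  B0:  IN={a, b, c, d, e, f}  OUT={b, c, d, e, f}
  B1:  IN={b, e}  OUT={b, c, d, e}
  B2:  IN={b, c, d, e}  OUT={b, c, d, e, f}
  B3:  IN={b, c, d, e, f}  OUT={b, c}
  B4:  IN={b, c}  OUT={b, c, d}
  B5:  IN={b, c, d}  OUT={d, f}
  B6:  IN={d, f}  OUT={d, f}
  B7:  IN={d, f}  OUT={a, d, e}
  B8:  IN={a, d, e}  OUT={a, d, e, f}
  B9:  IN={a, d, e, f}  OUT={}

Merge at B8: OUT[B8] = IN[B6] ⊔ IN[B9] = {a, d, e, f}
Applying B8's transfer function to that OUT value gives IN[B8] (row B8 above).

Answer: {a, d, e}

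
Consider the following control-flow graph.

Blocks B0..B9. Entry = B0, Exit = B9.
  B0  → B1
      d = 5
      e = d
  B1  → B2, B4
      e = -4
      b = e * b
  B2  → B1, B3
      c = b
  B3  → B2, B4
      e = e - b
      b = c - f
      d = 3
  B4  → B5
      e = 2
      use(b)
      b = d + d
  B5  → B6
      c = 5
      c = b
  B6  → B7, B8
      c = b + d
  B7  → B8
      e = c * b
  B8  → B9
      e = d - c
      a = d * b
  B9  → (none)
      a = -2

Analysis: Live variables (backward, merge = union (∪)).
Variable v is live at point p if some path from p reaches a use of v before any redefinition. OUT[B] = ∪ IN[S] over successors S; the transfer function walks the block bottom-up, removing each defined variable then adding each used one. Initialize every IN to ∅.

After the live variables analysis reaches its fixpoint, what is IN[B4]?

Fixpoint table:
  B0:  IN={b, f}  OUT={b, d, f}
  B1:  IN={b, d, f}  OUT={b, d, e, f}
  B2:  IN={b, d, e, f}  OUT={b, c, d, e, f}
  B3:  IN={b, c, e, f}  OUT={b, d, e, f}
  B4:  IN={b, d}  OUT={b, d}
  B5:  IN={b, d}  OUT={b, d}
  B6:  IN={b, d}  OUT={b, c, d}
  B7:  IN={b, c, d}  OUT={b, c, d}
  B8:  IN={b, c, d}  OUT={}
  B9:  IN={}  OUT={}

Merge at B4: OUT[B4] = IN[B5] = {b, d}
Applying B4's transfer function to that OUT value gives IN[B4] (row B4 above).

Answer: {b, d}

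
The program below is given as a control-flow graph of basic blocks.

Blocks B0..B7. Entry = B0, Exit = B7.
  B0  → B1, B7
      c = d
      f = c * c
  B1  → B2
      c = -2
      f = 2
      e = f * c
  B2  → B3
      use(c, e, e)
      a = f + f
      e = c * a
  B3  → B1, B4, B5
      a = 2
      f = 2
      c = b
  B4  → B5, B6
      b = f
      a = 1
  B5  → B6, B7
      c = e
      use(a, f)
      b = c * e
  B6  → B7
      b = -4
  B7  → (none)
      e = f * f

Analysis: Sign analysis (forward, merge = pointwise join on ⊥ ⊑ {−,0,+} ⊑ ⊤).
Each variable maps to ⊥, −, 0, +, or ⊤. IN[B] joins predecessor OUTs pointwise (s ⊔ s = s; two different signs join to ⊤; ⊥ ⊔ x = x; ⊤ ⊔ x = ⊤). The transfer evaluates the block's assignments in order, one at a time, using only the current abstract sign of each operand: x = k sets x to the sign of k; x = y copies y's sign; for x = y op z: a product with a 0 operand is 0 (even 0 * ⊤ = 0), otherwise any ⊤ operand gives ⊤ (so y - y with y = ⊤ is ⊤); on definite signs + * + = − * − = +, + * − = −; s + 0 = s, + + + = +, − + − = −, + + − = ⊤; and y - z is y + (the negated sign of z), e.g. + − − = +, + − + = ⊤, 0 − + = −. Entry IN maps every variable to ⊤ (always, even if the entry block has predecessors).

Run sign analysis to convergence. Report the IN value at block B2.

Answer: {a: ⊤, b: ⊤, c: -, d: ⊤, e: -, f: +}

Working:
Per-block solution:
  B0:  IN=(all ⊤)  OUT=(all ⊤)
  B1:  IN=(all ⊤)  OUT={c:-, e:-, f:+; rest ⊤}
  B2:  IN={c:-, e:-, f:+; rest ⊤}  OUT={a:+, c:-, e:-, f:+; rest ⊤}
  B3:  IN={a:+, c:-, e:-, f:+; rest ⊤}  OUT={a:+, e:-, f:+; rest ⊤}
  B4:  IN={a:+, e:-, f:+; rest ⊤}  OUT={a:+, b:+, e:-, f:+; rest ⊤}
  B5:  IN={a:+, e:-, f:+; rest ⊤}  OUT={a:+, b:+, c:-, e:-, f:+; rest ⊤}
  B6:  IN={a:+, b:+, e:-, f:+; rest ⊤}  OUT={a:+, b:-, e:-, f:+; rest ⊤}
  B7:  IN=(all ⊤)  OUT=(all ⊤)

Merge at B2: IN[B2] = OUT[B1] = {a: ⊤, b: ⊤, c: -, d: ⊤, e: -, f: +}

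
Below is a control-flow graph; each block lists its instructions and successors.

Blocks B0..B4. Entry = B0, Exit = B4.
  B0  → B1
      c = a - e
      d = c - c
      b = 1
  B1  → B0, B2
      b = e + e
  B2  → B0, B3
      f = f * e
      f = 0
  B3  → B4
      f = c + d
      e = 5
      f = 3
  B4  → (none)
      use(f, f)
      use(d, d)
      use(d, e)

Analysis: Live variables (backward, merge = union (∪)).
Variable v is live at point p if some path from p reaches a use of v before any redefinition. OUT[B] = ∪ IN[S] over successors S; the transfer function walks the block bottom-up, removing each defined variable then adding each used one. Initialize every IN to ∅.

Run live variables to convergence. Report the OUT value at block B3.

Answer: {d, e, f}

Working:
Converged values:
  B0:  IN={a, e, f}  OUT={a, c, d, e, f}
  B1:  IN={a, c, d, e, f}  OUT={a, c, d, e, f}
  B2:  IN={a, c, d, e, f}  OUT={a, c, d, e, f}
  B3:  IN={c, d}  OUT={d, e, f}
  B4:  IN={d, e, f}  OUT={}

Merge at B3: OUT[B3] = IN[B4] = {d, e, f}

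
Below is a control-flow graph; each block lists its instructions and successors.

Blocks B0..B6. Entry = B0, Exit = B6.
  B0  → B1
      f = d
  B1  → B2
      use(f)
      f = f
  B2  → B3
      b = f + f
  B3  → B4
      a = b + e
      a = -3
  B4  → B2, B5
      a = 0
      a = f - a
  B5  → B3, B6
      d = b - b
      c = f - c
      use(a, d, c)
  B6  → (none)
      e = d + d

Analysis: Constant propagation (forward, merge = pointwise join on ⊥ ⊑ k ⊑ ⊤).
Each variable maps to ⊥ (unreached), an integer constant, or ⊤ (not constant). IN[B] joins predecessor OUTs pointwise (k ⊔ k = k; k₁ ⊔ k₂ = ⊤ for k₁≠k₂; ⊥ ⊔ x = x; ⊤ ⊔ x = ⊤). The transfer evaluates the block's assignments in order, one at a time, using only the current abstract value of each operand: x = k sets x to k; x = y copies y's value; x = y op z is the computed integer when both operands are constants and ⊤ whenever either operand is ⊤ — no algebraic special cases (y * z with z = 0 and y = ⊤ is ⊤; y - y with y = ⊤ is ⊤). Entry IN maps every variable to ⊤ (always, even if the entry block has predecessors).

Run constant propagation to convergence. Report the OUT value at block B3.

Per-block solution:
  B0:   IN=(all ⊤)   OUT=(all ⊤)
  B1:   IN=(all ⊤)   OUT=(all ⊤)
  B2:   IN=(all ⊤)   OUT=(all ⊤)
  B3:   IN=(all ⊤)   OUT={a:-3; rest ⊤}
  B4:   IN={a:-3; rest ⊤}   OUT=(all ⊤)
  B5:   IN=(all ⊤)   OUT=(all ⊤)
  B6:   IN=(all ⊤)   OUT=(all ⊤)

Merge at B3: IN[B3] = OUT[B2] ⊔ OUT[B5] = {a: ⊤, b: ⊤, c: ⊤, d: ⊤, e: ⊤, f: ⊤}
Applying B3's transfer function to that IN value gives OUT[B3] (row B3 above).

Answer: {a: -3, b: ⊤, c: ⊤, d: ⊤, e: ⊤, f: ⊤}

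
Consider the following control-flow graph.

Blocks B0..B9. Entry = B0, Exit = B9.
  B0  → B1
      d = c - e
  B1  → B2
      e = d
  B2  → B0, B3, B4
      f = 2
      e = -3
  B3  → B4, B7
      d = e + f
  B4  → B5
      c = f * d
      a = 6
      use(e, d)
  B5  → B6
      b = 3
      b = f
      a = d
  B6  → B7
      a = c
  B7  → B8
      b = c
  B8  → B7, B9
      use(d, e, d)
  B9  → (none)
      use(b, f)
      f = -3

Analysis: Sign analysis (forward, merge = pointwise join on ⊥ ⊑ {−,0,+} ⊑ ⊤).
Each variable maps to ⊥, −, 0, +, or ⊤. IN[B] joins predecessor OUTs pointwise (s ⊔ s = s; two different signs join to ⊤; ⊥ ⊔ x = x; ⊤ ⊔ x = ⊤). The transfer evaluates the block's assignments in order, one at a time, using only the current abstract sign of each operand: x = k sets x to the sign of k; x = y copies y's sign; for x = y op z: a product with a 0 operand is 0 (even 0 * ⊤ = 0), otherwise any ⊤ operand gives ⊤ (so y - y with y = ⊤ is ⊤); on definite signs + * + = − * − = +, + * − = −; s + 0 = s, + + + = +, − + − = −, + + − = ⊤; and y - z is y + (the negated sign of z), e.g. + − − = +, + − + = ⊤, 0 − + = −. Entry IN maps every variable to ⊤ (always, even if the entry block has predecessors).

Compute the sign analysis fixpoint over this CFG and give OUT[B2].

Fixpoint table:
  B0:  IN=(all ⊤)  OUT=(all ⊤)
  B1:  IN=(all ⊤)  OUT=(all ⊤)
  B2:  IN=(all ⊤)  OUT={e:-, f:+; rest ⊤}
  B3:  IN={e:-, f:+; rest ⊤}  OUT={e:-, f:+; rest ⊤}
  B4:  IN={e:-, f:+; rest ⊤}  OUT={a:+, e:-, f:+; rest ⊤}
  B5:  IN={a:+, e:-, f:+; rest ⊤}  OUT={b:+, e:-, f:+; rest ⊤}
  B6:  IN={b:+, e:-, f:+; rest ⊤}  OUT={b:+, e:-, f:+; rest ⊤}
  B7:  IN={e:-, f:+; rest ⊤}  OUT={e:-, f:+; rest ⊤}
  B8:  IN={e:-, f:+; rest ⊤}  OUT={e:-, f:+; rest ⊤}
  B9:  IN={e:-, f:+; rest ⊤}  OUT={e:-, f:-; rest ⊤}

Merge at B2: IN[B2] = OUT[B1] = {a: ⊤, b: ⊤, c: ⊤, d: ⊤, e: ⊤, f: ⊤}
Applying B2's transfer function to that IN value gives OUT[B2] (row B2 above).

Answer: {a: ⊤, b: ⊤, c: ⊤, d: ⊤, e: -, f: +}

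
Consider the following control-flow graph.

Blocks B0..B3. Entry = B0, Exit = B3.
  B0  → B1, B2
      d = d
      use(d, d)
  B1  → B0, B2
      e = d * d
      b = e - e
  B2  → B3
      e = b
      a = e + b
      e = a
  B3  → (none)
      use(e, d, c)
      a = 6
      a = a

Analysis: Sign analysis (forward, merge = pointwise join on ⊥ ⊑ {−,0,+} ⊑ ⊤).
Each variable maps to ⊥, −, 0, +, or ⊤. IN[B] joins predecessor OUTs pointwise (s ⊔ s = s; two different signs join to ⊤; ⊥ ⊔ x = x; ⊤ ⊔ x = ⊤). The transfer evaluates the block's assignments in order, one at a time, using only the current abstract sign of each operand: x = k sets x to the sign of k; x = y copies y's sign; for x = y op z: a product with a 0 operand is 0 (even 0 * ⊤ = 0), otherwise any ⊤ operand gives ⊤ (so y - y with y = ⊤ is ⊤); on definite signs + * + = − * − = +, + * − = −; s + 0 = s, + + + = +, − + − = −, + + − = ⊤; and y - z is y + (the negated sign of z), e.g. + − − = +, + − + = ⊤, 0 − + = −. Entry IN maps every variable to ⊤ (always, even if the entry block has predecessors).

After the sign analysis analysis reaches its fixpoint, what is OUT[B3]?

Answer: {a: +, b: ⊤, c: ⊤, d: ⊤, e: ⊤, f: ⊤}

Derivation:
Converged values:
  B0:   IN=(all ⊤)   OUT=(all ⊤)
  B1:   IN=(all ⊤)   OUT=(all ⊤)
  B2:   IN=(all ⊤)   OUT=(all ⊤)
  B3:   IN=(all ⊤)   OUT={a:+; rest ⊤}

Merge at B3: IN[B3] = OUT[B2] = {a: ⊤, b: ⊤, c: ⊤, d: ⊤, e: ⊤, f: ⊤}
Applying B3's transfer function to that IN value gives OUT[B3] (row B3 above).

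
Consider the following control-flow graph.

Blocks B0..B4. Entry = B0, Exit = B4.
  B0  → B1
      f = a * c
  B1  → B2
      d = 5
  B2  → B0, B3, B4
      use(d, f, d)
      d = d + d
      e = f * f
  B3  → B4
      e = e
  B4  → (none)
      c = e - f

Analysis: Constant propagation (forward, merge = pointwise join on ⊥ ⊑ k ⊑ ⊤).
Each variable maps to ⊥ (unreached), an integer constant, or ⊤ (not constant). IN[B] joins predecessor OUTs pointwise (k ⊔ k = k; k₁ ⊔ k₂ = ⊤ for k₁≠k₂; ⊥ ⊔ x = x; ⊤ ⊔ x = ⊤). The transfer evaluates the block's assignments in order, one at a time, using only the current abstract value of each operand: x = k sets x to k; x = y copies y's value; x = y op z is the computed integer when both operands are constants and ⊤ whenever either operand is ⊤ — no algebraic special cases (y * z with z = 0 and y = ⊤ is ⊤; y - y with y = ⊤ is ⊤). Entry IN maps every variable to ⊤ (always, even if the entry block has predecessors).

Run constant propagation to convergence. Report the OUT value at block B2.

Answer: {a: ⊤, b: ⊤, c: ⊤, d: 10, e: ⊤, f: ⊤}

Derivation:
Fixpoint table:
  B0:   IN=(all ⊤)   OUT=(all ⊤)
  B1:   IN=(all ⊤)   OUT={d:5; rest ⊤}
  B2:   IN={d:5; rest ⊤}   OUT={d:10; rest ⊤}
  B3:   IN={d:10; rest ⊤}   OUT={d:10; rest ⊤}
  B4:   IN={d:10; rest ⊤}   OUT={d:10; rest ⊤}

Merge at B2: IN[B2] = OUT[B1] = {a: ⊤, b: ⊤, c: ⊤, d: 5, e: ⊤, f: ⊤}
Applying B2's transfer function to that IN value gives OUT[B2] (row B2 above).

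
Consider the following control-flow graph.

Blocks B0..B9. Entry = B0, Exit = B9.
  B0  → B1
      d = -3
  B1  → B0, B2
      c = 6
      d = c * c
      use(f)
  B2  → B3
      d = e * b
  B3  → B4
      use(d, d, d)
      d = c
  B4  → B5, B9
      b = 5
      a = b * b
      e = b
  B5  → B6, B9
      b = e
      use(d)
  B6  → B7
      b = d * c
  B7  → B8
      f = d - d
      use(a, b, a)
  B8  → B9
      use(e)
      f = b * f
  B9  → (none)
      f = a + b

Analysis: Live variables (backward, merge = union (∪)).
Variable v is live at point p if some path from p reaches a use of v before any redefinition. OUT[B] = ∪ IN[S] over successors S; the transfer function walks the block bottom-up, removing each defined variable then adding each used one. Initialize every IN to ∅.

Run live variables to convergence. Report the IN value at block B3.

Answer: {c, d}

Derivation:
Fixpoint table:
  B0: | IN={b, e, f} | OUT={b, e, f}
  B1: | IN={b, e, f} | OUT={b, c, e, f}
  B2: | IN={b, c, e} | OUT={c, d}
  B3: | IN={c, d} | OUT={c, d}
  B4: | IN={c, d} | OUT={a, b, c, d, e}
  B5: | IN={a, c, d, e} | OUT={a, b, c, d, e}
  B6: | IN={a, c, d, e} | OUT={a, b, d, e}
  B7: | IN={a, b, d, e} | OUT={a, b, e, f}
  B8: | IN={a, b, e, f} | OUT={a, b}
  B9: | IN={a, b} | OUT={}

Merge at B3: OUT[B3] = IN[B4] = {c, d}
Applying B3's transfer function to that OUT value gives IN[B3] (row B3 above).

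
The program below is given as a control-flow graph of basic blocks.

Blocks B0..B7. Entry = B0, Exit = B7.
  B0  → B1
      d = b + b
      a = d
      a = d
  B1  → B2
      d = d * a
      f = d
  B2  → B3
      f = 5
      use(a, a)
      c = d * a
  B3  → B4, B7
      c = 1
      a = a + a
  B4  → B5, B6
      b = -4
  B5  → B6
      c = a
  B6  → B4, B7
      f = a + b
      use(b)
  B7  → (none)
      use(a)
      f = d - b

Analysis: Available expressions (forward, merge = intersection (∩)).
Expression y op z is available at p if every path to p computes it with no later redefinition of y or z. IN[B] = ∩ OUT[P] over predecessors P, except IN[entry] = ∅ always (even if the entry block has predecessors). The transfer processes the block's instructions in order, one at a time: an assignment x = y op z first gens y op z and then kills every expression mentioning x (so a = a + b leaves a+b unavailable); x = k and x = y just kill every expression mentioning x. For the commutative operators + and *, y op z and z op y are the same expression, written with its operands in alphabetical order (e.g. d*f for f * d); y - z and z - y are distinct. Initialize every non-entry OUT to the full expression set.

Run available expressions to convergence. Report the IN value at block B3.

Answer: {a*d, b+b}

Working:
Per-block solution:
  B0:   IN={}   OUT={b+b}
  B1:   IN={b+b}   OUT={b+b}
  B2:   IN={b+b}   OUT={a*d, b+b}
  B3:   IN={a*d, b+b}   OUT={b+b}
  B4:   IN={}   OUT={}
  B5:   IN={}   OUT={}
  B6:   IN={}   OUT={a+b}
  B7:   IN={}   OUT={d-b}

Merge at B3: IN[B3] = OUT[B2] = {a*d, b+b}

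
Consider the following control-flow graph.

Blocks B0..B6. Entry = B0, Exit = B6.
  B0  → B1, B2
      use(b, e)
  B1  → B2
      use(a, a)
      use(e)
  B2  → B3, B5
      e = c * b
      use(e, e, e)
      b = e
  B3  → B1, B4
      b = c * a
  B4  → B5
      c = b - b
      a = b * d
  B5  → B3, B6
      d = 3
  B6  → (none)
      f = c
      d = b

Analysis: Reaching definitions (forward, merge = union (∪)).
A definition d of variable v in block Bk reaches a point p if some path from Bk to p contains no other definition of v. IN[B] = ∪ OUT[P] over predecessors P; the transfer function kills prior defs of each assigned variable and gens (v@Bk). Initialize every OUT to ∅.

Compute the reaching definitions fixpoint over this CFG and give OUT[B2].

Per-block solution:
  B0: | IN={} | OUT={}
  B1: | IN={a@B4, b@B3, c@B4, d@B5, e@B2} | OUT={a@B4, b@B3, c@B4, d@B5, e@B2}
  B2: | IN={a@B4, b@B3, c@B4, d@B5, e@B2} | OUT={a@B4, b@B2, c@B4, d@B5, e@B2}
  B3: | IN={a@B4, b@B2, b@B3, c@B4, d@B5, e@B2} | OUT={a@B4, b@B3, c@B4, d@B5, e@B2}
  B4: | IN={a@B4, b@B3, c@B4, d@B5, e@B2} | OUT={a@B4, b@B3, c@B4, d@B5, e@B2}
  B5: | IN={a@B4, b@B2, b@B3, c@B4, d@B5, e@B2} | OUT={a@B4, b@B2, b@B3, c@B4, d@B5, e@B2}
  B6: | IN={a@B4, b@B2, b@B3, c@B4, d@B5, e@B2} | OUT={a@B4, b@B2, b@B3, c@B4, d@B6, e@B2, f@B6}

Merge at B2: IN[B2] = OUT[B0] ⊔ OUT[B1] = {a@B4, b@B3, c@B4, d@B5, e@B2}
Applying B2's transfer function to that IN value gives OUT[B2] (row B2 above).

Answer: {a@B4, b@B2, c@B4, d@B5, e@B2}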